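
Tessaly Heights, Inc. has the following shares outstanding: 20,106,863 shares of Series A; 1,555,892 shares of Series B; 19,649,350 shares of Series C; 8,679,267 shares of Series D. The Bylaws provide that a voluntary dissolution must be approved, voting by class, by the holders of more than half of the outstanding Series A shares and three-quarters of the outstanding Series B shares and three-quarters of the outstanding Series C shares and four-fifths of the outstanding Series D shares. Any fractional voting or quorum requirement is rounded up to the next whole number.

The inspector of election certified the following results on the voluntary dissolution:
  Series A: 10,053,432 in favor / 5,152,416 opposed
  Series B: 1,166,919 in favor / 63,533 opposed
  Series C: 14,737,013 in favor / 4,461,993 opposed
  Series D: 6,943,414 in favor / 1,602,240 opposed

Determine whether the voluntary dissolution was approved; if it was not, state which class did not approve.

Approved — every class gave the required vote.

Series A: a majority of 20106863 is 10053432; 10,053,432 required, 10,053,432 in favor — approved.
Series B: 3/4 of 1555892 = 1166919; 1,166,919 required, 1,166,919 in favor — approved.
Series C: 3/4 of 19649350 = 14737012.50, rounded up to 14737013; 14,737,013 required, 14,737,013 in favor — approved.
Series D: 4/5 of 8679267 = 6943413.60, rounded up to 6943414; 6,943,414 required, 6,943,414 in favor — approved.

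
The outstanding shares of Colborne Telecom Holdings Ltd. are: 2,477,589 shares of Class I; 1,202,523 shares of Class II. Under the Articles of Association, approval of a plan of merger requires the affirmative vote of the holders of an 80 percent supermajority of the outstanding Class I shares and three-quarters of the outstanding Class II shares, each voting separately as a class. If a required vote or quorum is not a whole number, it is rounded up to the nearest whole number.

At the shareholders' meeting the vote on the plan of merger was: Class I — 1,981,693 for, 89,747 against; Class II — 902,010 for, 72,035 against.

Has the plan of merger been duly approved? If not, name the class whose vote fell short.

Class I: 4/5 of 2477589 = 1982071.20, rounded up to 1982072; 1,982,072 required, 1,981,693 in favor — not approved.
Class II: 3/4 of 1202523 = 901892.25, rounded up to 901893; 901,893 required, 902,010 in favor — approved.

Not approved — the Class I shares did not give the required vote.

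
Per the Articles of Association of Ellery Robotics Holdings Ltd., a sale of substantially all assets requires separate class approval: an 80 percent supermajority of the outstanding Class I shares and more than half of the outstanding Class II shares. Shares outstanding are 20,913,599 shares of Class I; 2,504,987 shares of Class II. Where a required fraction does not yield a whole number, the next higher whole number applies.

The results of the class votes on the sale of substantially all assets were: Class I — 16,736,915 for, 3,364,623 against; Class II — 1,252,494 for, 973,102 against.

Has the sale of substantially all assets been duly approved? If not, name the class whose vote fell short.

Approved — every class gave the required vote.

Class I: 4/5 of 20913599 = 16730879.20, rounded up to 16730880; 16,730,880 required, 16,736,915 in favor — approved.
Class II: a majority of 2504987 is 1252494; 1,252,494 required, 1,252,494 in favor — approved.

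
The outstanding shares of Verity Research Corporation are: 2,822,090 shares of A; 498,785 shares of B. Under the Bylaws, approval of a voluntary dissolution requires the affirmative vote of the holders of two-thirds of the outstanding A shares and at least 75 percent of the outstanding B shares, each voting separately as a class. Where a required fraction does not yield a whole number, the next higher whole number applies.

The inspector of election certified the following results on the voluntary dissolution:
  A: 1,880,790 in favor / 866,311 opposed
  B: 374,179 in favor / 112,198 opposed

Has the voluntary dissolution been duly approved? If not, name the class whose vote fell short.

A: 2/3 of 2822090 = 1881393.33, rounded up to 1881394; 1,881,394 required, 1,880,790 in favor — not approved.
B: 3/4 of 498785 = 374088.75, rounded up to 374089; 374,089 required, 374,179 in favor — approved.

Not approved — the A shares did not give the required vote.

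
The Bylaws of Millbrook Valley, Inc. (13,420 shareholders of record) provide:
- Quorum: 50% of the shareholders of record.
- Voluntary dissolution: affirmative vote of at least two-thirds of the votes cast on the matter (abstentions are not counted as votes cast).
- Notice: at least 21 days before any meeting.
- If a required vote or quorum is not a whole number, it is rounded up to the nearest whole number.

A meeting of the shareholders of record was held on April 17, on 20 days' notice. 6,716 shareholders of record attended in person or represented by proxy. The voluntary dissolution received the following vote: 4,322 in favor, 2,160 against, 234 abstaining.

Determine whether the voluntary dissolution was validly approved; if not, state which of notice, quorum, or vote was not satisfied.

Invalid — notice requirement not satisfied.

Notice: 20 days given; 21 required. Not satisfied.
Quorum: 50% of 13,420 = 6,710; 6,716 present. Satisfied.
Vote: requires two-thirds of the votes cast (6,716 − 234 abstaining = 6,482); 2/3 of 6482 = 4321.33, rounded up to 4322, so 4,322 needed; 4,322 in favor. Satisfied.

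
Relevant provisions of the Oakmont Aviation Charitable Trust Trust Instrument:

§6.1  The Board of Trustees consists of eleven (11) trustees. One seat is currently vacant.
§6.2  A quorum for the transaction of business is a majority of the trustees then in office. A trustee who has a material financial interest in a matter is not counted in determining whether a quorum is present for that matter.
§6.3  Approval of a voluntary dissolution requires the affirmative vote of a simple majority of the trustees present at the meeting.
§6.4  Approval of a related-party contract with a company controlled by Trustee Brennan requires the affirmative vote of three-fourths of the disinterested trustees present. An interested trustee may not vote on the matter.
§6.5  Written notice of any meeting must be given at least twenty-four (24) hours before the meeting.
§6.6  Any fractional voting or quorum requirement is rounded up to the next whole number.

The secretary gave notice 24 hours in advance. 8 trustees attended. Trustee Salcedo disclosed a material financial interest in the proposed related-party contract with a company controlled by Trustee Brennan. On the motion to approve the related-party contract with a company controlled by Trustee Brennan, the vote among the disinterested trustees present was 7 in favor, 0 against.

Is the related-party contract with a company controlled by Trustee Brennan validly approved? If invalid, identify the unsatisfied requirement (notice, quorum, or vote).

Notice: 24 hours given; 24 required (24 ≥ 24). Satisfied.
Quorum: 8 present, but the 1 interested trustee does not count, leaving 7. Quorum is 6. Satisfied.
Vote: the related-party contract with a company controlled by Trustee Brennan requires three-fourths of the disinterested trustees present (8 − 1 = 7). 3/4 of 7 = 5.25, rounded up to 6, so 6 affirmative votes are needed; 7 voted in favor. Satisfied.

Valid — all requirements satisfied.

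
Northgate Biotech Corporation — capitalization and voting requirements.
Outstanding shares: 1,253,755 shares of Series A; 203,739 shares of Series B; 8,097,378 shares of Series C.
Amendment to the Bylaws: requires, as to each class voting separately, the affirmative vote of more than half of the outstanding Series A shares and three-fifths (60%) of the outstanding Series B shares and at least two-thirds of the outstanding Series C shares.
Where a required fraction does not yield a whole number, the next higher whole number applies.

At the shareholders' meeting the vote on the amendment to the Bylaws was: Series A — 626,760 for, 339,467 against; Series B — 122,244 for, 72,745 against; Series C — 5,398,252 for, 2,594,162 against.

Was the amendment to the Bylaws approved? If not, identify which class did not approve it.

Series A: a majority of 1253755 is 626878; 626,878 required, 626,760 in favor — not approved.
Series B: 3/5 of 203739 = 122243.40, rounded up to 122244; 122,244 required, 122,244 in favor — approved.
Series C: 2/3 of 8097378 = 5398252; 5,398,252 required, 5,398,252 in favor — approved.

Not approved — the Series A shares did not give the required vote.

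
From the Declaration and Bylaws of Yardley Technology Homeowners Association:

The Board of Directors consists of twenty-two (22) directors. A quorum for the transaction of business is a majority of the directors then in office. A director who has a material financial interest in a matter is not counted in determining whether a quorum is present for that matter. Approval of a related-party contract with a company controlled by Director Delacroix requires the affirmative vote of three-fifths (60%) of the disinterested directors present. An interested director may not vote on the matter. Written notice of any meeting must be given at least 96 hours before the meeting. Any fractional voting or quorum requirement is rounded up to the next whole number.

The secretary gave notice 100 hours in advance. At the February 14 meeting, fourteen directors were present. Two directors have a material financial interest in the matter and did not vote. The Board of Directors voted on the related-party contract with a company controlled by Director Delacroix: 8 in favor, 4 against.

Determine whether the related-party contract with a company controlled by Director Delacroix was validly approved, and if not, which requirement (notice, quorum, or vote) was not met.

Valid — all requirements satisfied.

Notice: 100 hours given; 96 required (100 ≥ 96). Satisfied.
Quorum: 14 present, but the 2 interested directors do not count, leaving 12. Quorum is 12. Satisfied.
Vote: the related-party contract with a company controlled by Director Delacroix requires three-fifths of the disinterested directors present (14 − 2 = 12). 3/5 of 12 = 7.20, rounded up to 8, so 8 affirmative votes are needed; 8 voted in favor. Satisfied.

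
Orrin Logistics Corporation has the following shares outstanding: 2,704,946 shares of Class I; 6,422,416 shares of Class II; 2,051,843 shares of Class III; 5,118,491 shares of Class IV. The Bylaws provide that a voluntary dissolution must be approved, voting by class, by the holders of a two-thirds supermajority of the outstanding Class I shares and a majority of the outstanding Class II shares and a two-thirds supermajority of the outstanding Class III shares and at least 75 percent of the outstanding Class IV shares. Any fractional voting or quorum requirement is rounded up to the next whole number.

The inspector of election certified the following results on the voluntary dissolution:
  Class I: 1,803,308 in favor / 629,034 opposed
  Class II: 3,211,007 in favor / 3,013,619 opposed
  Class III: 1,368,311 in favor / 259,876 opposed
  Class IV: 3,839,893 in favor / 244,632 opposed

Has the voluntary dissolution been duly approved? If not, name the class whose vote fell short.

Not approved — the Class II shares did not give the required vote.

Class I: 2/3 of 2704946 = 1803297.33, rounded up to 1803298; 1,803,298 required, 1,803,308 in favor — approved.
Class II: a majority of 6422416 is 3211209; 3,211,209 required, 3,211,007 in favor — not approved.
Class III: 2/3 of 2051843 = 1367895.33, rounded up to 1367896; 1,367,896 required, 1,368,311 in favor — approved.
Class IV: 3/4 of 5118491 = 3838868.25, rounded up to 3838869; 3,838,869 required, 3,839,893 in favor — approved.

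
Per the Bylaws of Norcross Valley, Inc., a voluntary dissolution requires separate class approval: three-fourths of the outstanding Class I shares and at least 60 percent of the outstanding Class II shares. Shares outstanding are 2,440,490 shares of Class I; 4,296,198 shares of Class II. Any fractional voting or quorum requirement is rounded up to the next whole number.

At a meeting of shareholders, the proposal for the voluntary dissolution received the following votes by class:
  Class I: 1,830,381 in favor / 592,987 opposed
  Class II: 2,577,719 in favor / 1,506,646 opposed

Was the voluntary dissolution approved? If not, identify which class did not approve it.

Class I: 3/4 of 2440490 = 1830367.50, rounded up to 1830368; 1,830,368 required, 1,830,381 in favor — approved.
Class II: 3/5 of 4296198 = 2577718.80, rounded up to 2577719; 2,577,719 required, 2,577,719 in favor — approved.

Approved — every class gave the required vote.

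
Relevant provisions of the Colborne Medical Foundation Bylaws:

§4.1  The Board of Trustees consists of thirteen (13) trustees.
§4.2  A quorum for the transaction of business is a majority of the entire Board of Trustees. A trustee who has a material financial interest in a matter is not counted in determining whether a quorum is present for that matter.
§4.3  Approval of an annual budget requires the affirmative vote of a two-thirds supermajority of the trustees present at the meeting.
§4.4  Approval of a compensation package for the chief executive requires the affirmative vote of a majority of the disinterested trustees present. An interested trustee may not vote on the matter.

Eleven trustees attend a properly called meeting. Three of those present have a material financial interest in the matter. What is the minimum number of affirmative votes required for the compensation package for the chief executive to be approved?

5

The compensation package for the chief executive requires a majority of the disinterested trustees present (11 − 3 = 8).
A majority of 8 is 5.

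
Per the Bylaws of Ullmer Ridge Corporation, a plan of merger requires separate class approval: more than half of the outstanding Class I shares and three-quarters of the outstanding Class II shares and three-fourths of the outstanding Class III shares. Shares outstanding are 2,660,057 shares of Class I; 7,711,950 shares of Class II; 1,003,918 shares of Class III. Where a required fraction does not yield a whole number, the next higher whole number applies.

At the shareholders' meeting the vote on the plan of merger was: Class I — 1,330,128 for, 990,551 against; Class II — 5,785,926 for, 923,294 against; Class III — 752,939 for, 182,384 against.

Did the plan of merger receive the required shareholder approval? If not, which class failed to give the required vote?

Approved — every class gave the required vote.

Class I: a majority of 2660057 is 1330029; 1,330,029 required, 1,330,128 in favor — approved.
Class II: 3/4 of 7711950 = 5783962.50, rounded up to 5783963; 5,783,963 required, 5,785,926 in favor — approved.
Class III: 3/4 of 1003918 = 752938.50, rounded up to 752939; 752,939 required, 752,939 in favor — approved.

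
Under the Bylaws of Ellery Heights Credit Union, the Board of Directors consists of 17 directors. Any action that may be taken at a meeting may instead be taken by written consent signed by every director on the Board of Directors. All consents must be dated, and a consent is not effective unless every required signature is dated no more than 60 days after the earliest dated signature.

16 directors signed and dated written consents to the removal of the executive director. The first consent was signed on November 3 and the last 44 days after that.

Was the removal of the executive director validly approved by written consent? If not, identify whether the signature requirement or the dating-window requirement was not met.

Not effective — insufficient signatures.

Signatures required: every one of 17 — unanimous means all 17, so 17 needed; 16 signed. Insufficient.
Dating window: the latest signature is 44 days after the earliest; the limit is 60 days. Within the window.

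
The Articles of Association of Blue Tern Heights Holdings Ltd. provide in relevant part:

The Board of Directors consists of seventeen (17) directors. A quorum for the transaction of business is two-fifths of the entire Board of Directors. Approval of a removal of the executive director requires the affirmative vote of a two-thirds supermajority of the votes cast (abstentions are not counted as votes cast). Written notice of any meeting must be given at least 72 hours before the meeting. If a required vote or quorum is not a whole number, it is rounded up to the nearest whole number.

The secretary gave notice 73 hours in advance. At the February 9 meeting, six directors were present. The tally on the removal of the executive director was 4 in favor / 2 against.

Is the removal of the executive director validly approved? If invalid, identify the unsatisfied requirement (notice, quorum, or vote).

Notice: 73 hours given; 72 required (73 ≥ 72). Satisfied.
Quorum: 6 present; quorum is 7. Not satisfied.
Vote: the removal of the executive director requires two-thirds of the votes cast (6). 2/3 of 6 = 4, so 4 affirmative votes are needed; 4 voted in favor. Satisfied. (Moot — without a quorum no business can be validly transacted.)

Invalid — quorum requirement not satisfied.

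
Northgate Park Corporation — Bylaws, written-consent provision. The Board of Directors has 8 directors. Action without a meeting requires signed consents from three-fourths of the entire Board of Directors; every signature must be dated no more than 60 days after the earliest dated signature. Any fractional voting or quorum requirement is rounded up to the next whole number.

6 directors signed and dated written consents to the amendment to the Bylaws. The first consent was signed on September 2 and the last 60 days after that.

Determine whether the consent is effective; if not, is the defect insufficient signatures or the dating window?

Effective — both the signature and dating-window requirements are satisfied.

Signatures required: three-fourths of 8 — 3/4 of 8 = 6, so 6 needed; 6 signed. Sufficient.
Dating window: the latest signature is 60 days after the earliest; the limit is 60 days. Within the window.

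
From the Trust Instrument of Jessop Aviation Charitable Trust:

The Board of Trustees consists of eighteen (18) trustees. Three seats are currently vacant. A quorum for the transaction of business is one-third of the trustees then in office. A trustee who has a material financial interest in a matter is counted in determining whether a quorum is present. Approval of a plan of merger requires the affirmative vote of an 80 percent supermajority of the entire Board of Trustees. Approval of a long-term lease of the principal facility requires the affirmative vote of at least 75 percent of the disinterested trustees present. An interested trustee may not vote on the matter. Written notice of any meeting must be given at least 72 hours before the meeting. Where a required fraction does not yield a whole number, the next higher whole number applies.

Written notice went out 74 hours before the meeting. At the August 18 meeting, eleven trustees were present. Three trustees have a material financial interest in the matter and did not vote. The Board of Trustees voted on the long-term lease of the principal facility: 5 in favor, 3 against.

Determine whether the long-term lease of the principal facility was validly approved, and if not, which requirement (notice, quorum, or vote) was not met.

Notice: 74 hours given; 72 required (74 ≥ 72). Satisfied.
Quorum: 11 present (interested trustees count toward quorum); quorum is 5. Satisfied.
Vote: the long-term lease of the principal facility requires three-fourths of the disinterested trustees present (11 − 3 = 8). 3/4 of 8 = 6, so 6 affirmative votes are needed; 5 voted in favor. Not satisfied.

Invalid — vote requirement not satisfied.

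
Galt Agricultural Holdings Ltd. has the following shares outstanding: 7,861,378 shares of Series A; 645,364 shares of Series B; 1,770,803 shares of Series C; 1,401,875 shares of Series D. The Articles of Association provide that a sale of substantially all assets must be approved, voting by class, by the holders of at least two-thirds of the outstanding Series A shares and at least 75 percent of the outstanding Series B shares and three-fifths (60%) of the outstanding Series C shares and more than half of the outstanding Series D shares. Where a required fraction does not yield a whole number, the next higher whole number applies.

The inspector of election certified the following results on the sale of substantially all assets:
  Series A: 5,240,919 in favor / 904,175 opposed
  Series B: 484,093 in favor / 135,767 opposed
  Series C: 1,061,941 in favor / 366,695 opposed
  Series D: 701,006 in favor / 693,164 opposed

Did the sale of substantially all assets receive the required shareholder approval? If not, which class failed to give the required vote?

Not approved — the Series C shares did not give the required vote.

Series A: 2/3 of 7861378 = 5240918.67, rounded up to 5240919; 5,240,919 required, 5,240,919 in favor — approved.
Series B: 3/4 of 645364 = 484023; 484,023 required, 484,093 in favor — approved.
Series C: 3/5 of 1770803 = 1062481.80, rounded up to 1062482; 1,062,482 required, 1,061,941 in favor — not approved.
Series D: a majority of 1401875 is 700938; 700,938 required, 701,006 in favor — approved.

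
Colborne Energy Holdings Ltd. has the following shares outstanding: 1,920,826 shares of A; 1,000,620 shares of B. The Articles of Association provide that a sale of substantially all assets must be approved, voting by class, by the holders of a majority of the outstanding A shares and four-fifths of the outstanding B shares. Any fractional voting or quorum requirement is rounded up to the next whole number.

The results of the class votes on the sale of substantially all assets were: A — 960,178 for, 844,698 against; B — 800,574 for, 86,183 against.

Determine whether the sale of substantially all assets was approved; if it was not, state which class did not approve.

A: a majority of 1920826 is 960414; 960,414 required, 960,178 in favor — not approved.
B: 4/5 of 1000620 = 800496; 800,496 required, 800,574 in favor — approved.

Not approved — the A shares did not give the required vote.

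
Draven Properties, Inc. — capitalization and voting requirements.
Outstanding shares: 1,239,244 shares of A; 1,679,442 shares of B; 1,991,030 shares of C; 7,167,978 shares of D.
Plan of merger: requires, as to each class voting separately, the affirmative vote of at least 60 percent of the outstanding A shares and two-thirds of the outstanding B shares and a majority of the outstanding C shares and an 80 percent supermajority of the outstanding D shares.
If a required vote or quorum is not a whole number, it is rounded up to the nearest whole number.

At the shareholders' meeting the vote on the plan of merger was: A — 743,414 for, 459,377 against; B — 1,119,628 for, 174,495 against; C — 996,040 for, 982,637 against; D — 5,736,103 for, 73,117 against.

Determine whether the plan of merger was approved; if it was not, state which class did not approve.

A: 3/5 of 1239244 = 743546.40, rounded up to 743547; 743,547 required, 743,414 in favor — not approved.
B: 2/3 of 1679442 = 1119628; 1,119,628 required, 1,119,628 in favor — approved.
C: a majority of 1991030 is 995516; 995,516 required, 996,040 in favor — approved.
D: 4/5 of 7167978 = 5734382.40, rounded up to 5734383; 5,734,383 required, 5,736,103 in favor — approved.

Not approved — the A shares did not give the required vote.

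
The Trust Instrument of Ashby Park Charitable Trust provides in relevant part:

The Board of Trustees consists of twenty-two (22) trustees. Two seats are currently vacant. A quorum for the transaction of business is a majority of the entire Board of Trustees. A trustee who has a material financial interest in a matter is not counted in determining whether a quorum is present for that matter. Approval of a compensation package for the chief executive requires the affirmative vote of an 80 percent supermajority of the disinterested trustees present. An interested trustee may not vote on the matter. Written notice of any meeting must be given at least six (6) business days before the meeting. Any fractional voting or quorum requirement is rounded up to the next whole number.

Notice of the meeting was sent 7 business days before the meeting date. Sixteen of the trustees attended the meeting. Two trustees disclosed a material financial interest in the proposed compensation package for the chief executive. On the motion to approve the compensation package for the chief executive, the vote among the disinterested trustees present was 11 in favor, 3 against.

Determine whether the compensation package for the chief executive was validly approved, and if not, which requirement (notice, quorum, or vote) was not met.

Notice: 7 business days given; 6 required (7 ≥ 6). Satisfied.
Quorum: 16 present, but the 2 interested trustees do not count, leaving 14. Quorum is 12. Satisfied.
Vote: the compensation package for the chief executive requires four-fifths of the disinterested trustees present (16 − 2 = 14). 4/5 of 14 = 11.20, rounded up to 12, so 12 affirmative votes are needed; 11 voted in favor. Not satisfied.

Invalid — vote requirement not satisfied.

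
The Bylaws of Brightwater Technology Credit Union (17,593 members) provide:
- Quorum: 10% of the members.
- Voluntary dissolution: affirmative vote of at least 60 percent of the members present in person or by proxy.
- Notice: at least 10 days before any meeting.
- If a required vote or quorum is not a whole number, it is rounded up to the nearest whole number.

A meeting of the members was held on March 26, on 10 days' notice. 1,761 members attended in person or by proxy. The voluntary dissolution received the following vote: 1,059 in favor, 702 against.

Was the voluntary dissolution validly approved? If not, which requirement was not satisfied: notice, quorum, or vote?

Valid — all requirements satisfied.

Notice: 10 days given; 10 required. Satisfied.
Quorum: 10% of 17,593 = 1,759.30, rounded up to 1,760; 1,761 present. Satisfied.
Vote: requires three-fifths of those present (1,761); 3/5 of 1761 = 1056.60, rounded up to 1057, so 1,057 needed; 1,059 in favor. Satisfied.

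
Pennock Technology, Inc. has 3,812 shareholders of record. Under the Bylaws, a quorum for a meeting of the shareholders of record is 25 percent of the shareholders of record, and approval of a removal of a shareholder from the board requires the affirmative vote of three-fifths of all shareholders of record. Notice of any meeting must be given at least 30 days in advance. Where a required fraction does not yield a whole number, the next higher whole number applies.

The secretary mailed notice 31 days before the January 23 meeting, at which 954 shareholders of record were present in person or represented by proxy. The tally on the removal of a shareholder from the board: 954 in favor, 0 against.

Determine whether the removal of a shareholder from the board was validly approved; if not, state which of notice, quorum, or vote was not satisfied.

Notice: 31 days given; 30 required. Satisfied.
Quorum: 25% of 3,812 = 953; 954 present. Satisfied.
Vote: requires three-fifths of all shareholders of record (3,812); 3/5 of 3812 = 2287.20, rounded up to 2288, so 2,288 needed; 954 in favor. Not satisfied.

Invalid — vote requirement not satisfied.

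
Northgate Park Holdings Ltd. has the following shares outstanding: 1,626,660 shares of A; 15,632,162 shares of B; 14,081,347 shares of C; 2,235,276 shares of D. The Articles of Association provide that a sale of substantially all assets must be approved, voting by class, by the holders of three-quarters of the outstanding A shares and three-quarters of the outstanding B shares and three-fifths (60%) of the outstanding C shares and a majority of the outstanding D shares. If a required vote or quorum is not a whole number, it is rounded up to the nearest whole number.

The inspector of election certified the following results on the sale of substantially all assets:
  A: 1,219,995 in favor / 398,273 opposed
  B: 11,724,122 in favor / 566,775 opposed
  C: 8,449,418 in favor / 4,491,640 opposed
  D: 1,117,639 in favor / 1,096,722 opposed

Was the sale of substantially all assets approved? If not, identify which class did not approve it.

Approved — every class gave the required vote.

A: 3/4 of 1626660 = 1219995; 1,219,995 required, 1,219,995 in favor — approved.
B: 3/4 of 15632162 = 11724121.50, rounded up to 11724122; 11,724,122 required, 11,724,122 in favor — approved.
C: 3/5 of 14081347 = 8448808.20, rounded up to 8448809; 8,448,809 required, 8,449,418 in favor — approved.
D: a majority of 2235276 is 1117639; 1,117,639 required, 1,117,639 in favor — approved.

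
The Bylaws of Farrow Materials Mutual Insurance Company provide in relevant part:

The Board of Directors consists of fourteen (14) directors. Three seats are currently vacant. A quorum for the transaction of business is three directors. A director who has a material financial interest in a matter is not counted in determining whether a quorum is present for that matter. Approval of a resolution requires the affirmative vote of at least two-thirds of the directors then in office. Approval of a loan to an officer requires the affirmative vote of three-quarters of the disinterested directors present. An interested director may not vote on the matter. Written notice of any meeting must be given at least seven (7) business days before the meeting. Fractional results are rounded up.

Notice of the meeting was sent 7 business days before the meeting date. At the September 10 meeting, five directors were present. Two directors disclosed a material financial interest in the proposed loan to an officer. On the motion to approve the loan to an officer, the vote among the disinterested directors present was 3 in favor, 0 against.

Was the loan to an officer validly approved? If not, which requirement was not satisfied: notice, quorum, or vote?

Valid — all requirements satisfied.

Notice: 7 business days given; 7 required (7 ≥ 7). Satisfied.
Quorum: 5 present, but the 2 interested directors do not count, leaving 3. Quorum is 3. Satisfied.
Vote: the loan to an officer requires three-fourths of the disinterested directors present (5 − 2 = 3). 3/4 of 3 = 2.25, rounded up to 3, so 3 affirmative votes are needed; 3 voted in favor. Satisfied.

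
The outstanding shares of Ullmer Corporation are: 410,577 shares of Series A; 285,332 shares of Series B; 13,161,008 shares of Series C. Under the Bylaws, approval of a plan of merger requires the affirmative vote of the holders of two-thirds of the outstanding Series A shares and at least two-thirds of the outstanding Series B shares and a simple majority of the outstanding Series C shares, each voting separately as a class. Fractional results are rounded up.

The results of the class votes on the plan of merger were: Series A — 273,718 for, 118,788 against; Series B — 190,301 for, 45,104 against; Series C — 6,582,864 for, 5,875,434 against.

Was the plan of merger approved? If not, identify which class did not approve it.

Approved — every class gave the required vote.

Series A: 2/3 of 410577 = 273718; 273,718 required, 273,718 in favor — approved.
Series B: 2/3 of 285332 = 190221.33, rounded up to 190222; 190,222 required, 190,301 in favor — approved.
Series C: a majority of 13161008 is 6580505; 6,580,505 required, 6,582,864 in favor — approved.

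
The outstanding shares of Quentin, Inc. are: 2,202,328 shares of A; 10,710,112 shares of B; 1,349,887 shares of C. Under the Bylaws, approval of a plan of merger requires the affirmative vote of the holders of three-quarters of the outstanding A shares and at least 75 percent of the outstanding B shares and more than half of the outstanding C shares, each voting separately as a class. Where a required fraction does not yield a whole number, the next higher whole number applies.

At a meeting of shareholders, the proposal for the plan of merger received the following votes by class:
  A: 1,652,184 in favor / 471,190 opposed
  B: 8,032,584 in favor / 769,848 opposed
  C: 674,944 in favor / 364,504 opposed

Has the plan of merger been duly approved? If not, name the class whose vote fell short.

A: 3/4 of 2202328 = 1651746; 1,651,746 required, 1,652,184 in favor — approved.
B: 3/4 of 10710112 = 8032584; 8,032,584 required, 8,032,584 in favor — approved.
C: a majority of 1349887 is 674944; 674,944 required, 674,944 in favor — approved.

Approved — every class gave the required vote.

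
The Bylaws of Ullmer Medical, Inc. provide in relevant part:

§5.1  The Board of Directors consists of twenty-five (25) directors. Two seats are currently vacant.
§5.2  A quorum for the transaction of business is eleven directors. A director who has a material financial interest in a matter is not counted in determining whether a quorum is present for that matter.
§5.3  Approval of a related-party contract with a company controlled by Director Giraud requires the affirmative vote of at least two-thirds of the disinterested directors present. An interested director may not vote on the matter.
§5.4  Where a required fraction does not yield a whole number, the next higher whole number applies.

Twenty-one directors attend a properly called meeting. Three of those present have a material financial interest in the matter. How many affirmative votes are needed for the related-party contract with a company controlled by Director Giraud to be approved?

The related-party contract with a company controlled by Director Giraud requires two-thirds of the disinterested directors present (21 − 3 = 18).
2/3 of 18 = 12.

12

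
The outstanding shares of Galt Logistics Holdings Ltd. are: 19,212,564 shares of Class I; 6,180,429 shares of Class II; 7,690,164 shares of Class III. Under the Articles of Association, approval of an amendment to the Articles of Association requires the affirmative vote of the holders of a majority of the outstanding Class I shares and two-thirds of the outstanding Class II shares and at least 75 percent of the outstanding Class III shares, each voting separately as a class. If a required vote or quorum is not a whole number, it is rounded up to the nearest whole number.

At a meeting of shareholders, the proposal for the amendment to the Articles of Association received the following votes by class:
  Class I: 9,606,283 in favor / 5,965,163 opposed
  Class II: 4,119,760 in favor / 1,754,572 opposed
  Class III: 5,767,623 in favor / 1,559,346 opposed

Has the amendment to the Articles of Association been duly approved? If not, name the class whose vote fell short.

Class I: a majority of 19212564 is 9606283; 9,606,283 required, 9,606,283 in favor — approved.
Class II: 2/3 of 6180429 = 4120286; 4,120,286 required, 4,119,760 in favor — not approved.
Class III: 3/4 of 7690164 = 5767623; 5,767,623 required, 5,767,623 in favor — approved.

Not approved — the Class II shares did not give the required vote.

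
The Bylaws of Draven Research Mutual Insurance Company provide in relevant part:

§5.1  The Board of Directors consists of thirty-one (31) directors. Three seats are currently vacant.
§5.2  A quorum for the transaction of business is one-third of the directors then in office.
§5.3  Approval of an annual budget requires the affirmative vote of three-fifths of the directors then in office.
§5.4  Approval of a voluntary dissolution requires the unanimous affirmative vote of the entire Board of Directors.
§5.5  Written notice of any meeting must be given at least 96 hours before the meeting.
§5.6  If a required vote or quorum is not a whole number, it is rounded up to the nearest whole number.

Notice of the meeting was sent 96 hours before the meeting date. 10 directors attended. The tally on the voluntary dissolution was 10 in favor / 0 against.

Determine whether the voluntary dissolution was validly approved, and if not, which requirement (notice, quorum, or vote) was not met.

Notice: 96 hours given; 96 required (96 ≥ 96). Satisfied.
Quorum: 10 present; quorum is 10. Satisfied.
Vote: the voluntary dissolution requires the unanimous vote of the entire Board of Directors (31). Unanimous means all 31, so 31 affirmative votes are needed; 10 voted in favor. Not satisfied.

Invalid — vote requirement not satisfied.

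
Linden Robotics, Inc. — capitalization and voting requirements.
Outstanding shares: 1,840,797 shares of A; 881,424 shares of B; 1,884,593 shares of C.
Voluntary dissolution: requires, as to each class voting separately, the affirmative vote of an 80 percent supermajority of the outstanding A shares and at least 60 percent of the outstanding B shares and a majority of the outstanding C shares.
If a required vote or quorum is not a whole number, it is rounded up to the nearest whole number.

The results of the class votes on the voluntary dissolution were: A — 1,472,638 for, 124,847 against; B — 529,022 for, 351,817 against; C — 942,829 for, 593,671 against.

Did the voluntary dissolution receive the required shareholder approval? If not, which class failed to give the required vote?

A: 4/5 of 1840797 = 1472637.60, rounded up to 1472638; 1,472,638 required, 1,472,638 in favor — approved.
B: 3/5 of 881424 = 528854.40, rounded up to 528855; 528,855 required, 529,022 in favor — approved.
C: a majority of 1884593 is 942297; 942,297 required, 942,829 in favor — approved.

Approved — every class gave the required vote.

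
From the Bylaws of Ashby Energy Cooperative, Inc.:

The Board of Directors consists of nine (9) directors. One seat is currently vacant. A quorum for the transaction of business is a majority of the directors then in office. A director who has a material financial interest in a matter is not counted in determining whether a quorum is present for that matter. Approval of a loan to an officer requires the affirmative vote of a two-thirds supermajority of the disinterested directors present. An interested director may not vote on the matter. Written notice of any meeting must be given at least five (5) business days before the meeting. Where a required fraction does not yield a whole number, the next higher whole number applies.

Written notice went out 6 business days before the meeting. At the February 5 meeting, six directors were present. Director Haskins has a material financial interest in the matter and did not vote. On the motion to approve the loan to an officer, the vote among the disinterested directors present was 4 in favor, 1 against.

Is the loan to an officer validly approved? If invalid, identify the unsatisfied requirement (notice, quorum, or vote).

Valid — all requirements satisfied.

Notice: 6 business days given; 5 required (6 ≥ 5). Satisfied.
Quorum: 6 present, but the 1 interested director does not count, leaving 5. Quorum is 5. Satisfied.
Vote: the loan to an officer requires two-thirds of the disinterested directors present (6 − 1 = 5). 2/3 of 5 = 3.33, rounded up to 4, so 4 affirmative votes are needed; 4 voted in favor. Satisfied.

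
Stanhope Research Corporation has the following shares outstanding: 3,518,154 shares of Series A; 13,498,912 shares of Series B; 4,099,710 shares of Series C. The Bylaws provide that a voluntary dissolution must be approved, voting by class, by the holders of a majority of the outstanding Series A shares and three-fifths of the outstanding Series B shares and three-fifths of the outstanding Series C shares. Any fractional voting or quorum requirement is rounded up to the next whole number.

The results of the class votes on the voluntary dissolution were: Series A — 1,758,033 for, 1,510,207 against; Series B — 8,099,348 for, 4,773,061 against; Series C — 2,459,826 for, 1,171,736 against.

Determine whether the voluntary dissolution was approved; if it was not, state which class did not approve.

Series A: a majority of 3518154 is 1759078; 1,759,078 required, 1,758,033 in favor — not approved.
Series B: 3/5 of 13498912 = 8099347.20, rounded up to 8099348; 8,099,348 required, 8,099,348 in favor — approved.
Series C: 3/5 of 4099710 = 2459826; 2,459,826 required, 2,459,826 in favor — approved.

Not approved — the Series A shares did not give the required vote.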